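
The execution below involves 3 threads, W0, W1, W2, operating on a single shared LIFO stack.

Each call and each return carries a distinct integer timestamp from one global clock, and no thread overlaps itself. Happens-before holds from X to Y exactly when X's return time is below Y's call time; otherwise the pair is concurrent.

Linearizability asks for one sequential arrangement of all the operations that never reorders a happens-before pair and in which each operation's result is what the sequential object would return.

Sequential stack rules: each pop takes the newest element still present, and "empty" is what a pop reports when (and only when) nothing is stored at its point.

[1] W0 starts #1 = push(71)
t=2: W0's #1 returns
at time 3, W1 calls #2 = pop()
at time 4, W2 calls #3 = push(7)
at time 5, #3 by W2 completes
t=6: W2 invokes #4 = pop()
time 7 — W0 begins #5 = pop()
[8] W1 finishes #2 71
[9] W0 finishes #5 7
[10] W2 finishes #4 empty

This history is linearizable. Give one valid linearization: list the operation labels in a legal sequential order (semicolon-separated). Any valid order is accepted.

#1; #2; #3; #5; #4

after step 1 (#1 push(71)): stack <71>
after step 2 (#2 pop() → 71): stack <>
after step 3 (#3 push(7)): stack <7>
after step 4 (#5 pop() → 7): stack <>
after step 5 (#4 pop() → empty): stack <>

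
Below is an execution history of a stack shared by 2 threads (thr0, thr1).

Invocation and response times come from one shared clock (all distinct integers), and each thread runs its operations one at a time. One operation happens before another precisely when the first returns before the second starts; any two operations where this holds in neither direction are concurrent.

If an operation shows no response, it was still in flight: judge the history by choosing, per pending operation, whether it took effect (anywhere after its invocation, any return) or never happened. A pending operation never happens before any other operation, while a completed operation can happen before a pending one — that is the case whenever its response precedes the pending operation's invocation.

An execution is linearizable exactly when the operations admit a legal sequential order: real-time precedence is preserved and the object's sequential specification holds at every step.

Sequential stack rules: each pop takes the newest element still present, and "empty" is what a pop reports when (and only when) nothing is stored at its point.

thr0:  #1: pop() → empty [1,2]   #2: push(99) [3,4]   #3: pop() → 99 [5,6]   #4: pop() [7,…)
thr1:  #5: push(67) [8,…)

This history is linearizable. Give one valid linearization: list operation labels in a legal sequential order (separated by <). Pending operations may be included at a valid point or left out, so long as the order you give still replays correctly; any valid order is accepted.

1. #1 pop() → empty, leaving stack <>
2. #2 push(99), leaving stack <99>
3. #3 pop() → 99, leaving stack <>

#1 < #2 < #3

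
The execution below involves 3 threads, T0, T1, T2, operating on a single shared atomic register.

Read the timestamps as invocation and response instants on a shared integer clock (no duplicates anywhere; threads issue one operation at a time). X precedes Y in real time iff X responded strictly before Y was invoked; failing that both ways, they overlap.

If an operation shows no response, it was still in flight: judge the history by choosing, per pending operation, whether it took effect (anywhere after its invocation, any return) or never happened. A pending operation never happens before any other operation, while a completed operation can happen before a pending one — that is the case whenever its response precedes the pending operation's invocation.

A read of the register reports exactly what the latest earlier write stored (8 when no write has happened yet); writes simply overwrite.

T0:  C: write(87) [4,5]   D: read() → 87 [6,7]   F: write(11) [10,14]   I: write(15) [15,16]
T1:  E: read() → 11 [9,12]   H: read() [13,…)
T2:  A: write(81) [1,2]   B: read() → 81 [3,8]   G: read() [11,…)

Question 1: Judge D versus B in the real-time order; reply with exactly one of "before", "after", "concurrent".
D spans [6,7], B spans [3,8]
the intervals overlap in both directions

concurrent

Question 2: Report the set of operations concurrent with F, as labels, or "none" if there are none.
F spans [10,14]; an op avoiding the whole window 10..14 is ordered, any other is concurrent
A [1,2]: before
B [3,8]: before
C [4,5]: before
D [6,7]: before
E [9,12]: concurrent
G [11,…): concurrent
H [13,…): concurrent
I [15,16]: after

E, G, H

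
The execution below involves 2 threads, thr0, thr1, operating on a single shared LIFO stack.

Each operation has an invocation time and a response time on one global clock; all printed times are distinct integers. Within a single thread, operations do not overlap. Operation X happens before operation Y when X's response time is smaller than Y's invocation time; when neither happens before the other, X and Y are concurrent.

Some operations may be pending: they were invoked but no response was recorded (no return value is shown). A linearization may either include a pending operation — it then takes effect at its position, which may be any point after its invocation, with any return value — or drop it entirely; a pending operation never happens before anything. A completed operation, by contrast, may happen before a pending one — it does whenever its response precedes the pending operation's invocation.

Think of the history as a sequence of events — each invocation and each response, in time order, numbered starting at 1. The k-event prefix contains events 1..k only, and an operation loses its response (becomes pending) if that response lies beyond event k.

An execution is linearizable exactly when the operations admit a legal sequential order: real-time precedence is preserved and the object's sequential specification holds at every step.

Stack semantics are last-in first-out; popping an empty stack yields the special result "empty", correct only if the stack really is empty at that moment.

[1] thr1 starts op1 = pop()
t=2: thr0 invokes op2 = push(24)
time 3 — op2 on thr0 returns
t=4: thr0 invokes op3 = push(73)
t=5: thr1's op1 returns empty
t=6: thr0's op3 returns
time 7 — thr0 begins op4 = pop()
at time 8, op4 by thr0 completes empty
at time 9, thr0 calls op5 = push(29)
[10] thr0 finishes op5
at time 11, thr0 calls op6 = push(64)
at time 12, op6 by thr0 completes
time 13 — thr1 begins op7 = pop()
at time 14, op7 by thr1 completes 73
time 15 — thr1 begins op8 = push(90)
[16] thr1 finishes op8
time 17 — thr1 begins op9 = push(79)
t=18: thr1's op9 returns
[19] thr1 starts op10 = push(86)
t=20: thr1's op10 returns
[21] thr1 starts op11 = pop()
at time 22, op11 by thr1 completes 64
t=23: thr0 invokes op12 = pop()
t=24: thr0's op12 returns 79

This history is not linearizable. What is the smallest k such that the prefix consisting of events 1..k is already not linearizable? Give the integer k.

events 1..7 are linearizable; a witness order is op1, op2, op3:
step 1: op1 pop() → empty — stack <>
step 2: op2 push(24) — stack <24>
step 3: op3 push(73) — stack <24,73>
with event 8 included (op4 responding at time 8), all real-time-consistent orders fail
e.g. op1, op2, op3, op4: illegal at step 4, since op4 pop() → empty cannot apply there
e.g. op2, op1, op3, op4: illegal at step 2, since op1 pop() → empty cannot apply there

8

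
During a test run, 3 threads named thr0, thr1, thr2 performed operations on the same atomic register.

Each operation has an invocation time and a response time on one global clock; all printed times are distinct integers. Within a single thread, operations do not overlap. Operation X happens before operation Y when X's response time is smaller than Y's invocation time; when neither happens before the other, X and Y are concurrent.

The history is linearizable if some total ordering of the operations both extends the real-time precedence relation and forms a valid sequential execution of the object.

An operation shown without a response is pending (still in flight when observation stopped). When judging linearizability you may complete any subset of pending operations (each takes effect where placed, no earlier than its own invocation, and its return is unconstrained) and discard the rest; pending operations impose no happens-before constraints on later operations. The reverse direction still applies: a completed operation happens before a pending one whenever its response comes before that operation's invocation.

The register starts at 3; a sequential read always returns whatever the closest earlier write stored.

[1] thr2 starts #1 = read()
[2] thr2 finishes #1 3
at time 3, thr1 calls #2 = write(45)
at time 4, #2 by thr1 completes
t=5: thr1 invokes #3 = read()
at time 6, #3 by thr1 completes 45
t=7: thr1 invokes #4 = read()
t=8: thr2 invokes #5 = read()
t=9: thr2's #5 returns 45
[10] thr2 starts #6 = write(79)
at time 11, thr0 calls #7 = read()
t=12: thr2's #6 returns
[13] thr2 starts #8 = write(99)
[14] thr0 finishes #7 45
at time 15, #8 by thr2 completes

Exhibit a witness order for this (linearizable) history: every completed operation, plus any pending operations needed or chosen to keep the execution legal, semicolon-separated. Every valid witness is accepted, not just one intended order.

after step 1 (#1 read() → 3): value 3
after step 2 (#2 write(45)): value 45
after step 3 (#3 read() → 45): value 45
after step 4 (#4 read() (pending, included)): value 45
after step 5 (#5 read() → 45): value 45
after step 6 (#7 read() → 45): value 45
after step 7 (#6 write(79)): value 79
after step 8 (#8 write(99)): value 99

#1; #2; #3; #4; #5; #7; #6; #8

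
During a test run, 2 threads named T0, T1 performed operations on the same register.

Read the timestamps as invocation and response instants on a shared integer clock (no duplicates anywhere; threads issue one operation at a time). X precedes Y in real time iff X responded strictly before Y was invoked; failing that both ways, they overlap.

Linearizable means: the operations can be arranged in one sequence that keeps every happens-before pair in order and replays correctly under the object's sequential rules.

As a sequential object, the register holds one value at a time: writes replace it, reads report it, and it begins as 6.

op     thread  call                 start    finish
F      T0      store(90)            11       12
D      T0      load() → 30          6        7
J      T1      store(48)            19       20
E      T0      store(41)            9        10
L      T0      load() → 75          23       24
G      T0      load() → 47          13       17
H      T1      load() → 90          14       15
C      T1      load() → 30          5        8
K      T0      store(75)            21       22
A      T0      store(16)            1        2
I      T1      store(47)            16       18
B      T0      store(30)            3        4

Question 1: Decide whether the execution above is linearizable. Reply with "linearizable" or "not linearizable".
a witness: A, B, C, D, E, F, H, I, G, J, K, L
after step 1 (A store(16)): value 16
after step 2 (B store(30)): value 30
after step 3 (C load() → 30): value 30
after step 4 (D load() → 30): value 30
after step 5 (E store(41)): value 41
after step 6 (F store(90)): value 90
after step 7 (H load() → 90): value 90
after step 8 (I store(47)): value 47
after step 9 (G load() → 47): value 47
after step 10 (J store(48)): value 48
after step 11 (K store(75)): value 75
after step 12 (L load() → 75): value 75

linearizable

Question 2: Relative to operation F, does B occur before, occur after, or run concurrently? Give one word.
Answer: before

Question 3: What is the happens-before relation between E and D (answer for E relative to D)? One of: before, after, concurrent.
Answer: after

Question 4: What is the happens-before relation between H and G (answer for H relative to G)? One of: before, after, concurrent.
Answer: concurrent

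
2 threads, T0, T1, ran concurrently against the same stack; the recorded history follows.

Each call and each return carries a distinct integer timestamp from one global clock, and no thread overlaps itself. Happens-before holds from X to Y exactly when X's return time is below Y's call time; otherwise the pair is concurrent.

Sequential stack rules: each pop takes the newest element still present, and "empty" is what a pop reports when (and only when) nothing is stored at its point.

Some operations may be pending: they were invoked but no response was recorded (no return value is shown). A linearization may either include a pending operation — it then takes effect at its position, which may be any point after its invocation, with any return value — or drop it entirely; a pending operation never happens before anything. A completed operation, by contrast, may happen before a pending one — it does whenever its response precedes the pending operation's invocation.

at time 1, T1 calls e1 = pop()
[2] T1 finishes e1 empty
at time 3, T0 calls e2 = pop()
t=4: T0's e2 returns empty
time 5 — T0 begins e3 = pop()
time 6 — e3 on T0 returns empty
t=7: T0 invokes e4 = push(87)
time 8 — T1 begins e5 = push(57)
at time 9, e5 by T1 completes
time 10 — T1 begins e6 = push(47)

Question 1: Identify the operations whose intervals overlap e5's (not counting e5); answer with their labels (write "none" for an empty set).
Answer: e4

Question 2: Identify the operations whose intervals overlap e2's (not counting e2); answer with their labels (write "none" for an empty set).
Answer: none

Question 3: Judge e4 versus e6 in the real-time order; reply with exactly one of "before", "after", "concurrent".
Answer: concurrent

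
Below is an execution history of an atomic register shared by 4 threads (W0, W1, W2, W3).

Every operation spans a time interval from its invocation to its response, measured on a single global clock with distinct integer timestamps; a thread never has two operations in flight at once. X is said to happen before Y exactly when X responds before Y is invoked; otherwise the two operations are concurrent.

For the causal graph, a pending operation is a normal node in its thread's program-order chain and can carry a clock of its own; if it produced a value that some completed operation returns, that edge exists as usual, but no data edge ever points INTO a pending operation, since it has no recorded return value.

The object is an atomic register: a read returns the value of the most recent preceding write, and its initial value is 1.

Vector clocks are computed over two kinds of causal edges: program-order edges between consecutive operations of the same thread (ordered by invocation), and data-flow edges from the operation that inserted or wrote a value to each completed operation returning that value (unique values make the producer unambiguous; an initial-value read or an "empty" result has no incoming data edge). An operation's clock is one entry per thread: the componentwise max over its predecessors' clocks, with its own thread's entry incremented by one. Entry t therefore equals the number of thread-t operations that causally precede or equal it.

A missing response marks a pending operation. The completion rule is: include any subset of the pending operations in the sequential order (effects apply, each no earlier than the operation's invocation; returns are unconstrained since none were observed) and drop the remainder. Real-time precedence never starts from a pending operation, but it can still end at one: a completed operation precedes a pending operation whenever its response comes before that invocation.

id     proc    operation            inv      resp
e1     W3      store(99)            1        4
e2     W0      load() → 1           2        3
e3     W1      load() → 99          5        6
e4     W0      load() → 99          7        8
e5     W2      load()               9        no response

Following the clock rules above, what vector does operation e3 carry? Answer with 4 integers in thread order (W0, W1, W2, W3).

(0, 1, 0, 1)

no predecessors for e1 (invoked 1): W3 increments from zero → (0, 0, 0, 1)
no predecessors for e5 (invoked 9): W2 increments from zero → (0, 0, 1, 0)
no predecessors for e2 (invoked 2): W0 increments from zero → (1, 0, 0, 0)
VC(e3, invoked at 5): max of VC(e1)=(0, 0, 0, 1), then +1 on thread W1 → (0, 1, 0, 1)
VC(e4, invoked at 7): max of VC(e1)=(0, 0, 0, 1), VC(e2)=(1, 0, 0, 0), then +1 on thread W0 → (2, 0, 0, 1)
target: VC(e3) = (0, 1, 0, 1)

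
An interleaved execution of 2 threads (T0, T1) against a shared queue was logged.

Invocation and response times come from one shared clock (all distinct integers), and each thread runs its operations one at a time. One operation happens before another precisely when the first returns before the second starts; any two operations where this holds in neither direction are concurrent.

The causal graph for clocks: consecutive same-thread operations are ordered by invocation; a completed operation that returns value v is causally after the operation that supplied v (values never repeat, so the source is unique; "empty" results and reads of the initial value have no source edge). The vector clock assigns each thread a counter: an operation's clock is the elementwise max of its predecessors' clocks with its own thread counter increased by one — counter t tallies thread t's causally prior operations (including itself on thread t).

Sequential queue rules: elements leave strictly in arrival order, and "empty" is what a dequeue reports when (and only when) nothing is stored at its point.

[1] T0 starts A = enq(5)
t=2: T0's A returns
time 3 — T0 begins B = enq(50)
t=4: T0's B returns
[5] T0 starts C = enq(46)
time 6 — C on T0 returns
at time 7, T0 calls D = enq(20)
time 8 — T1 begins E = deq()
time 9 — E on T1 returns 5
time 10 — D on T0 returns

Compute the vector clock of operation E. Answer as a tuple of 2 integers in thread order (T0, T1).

(1, 1)

root op A, invoked 1: fresh clock plus T0's own tick → (1, 0)
E (invocation 8): componentwise max over VC(A)=(1, 0), +1 at T1, giving (1, 1)
B (invocation 3): componentwise max over VC(A)=(1, 0), +1 at T0, giving (2, 0)
C (invocation 5): componentwise max over VC(B)=(2, 0), +1 at T0, giving (3, 0)
D (invocation 7): componentwise max over VC(C)=(3, 0), +1 at T0, giving (4, 0)
target: VC(E) = (1, 1)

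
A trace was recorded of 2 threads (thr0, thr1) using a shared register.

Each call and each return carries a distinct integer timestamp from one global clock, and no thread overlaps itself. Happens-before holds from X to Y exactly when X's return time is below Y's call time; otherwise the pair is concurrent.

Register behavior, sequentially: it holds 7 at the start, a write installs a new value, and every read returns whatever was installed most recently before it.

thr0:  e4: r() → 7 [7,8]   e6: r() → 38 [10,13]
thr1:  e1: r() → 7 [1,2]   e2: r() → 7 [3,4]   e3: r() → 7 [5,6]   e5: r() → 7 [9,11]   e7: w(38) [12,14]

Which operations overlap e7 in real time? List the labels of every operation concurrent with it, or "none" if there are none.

e6

e7 spans [12,14]; an op avoiding the whole window 12..14 is ordered, any other is concurrent
e1 [1,2]: before
e2 [3,4]: before
e3 [5,6]: before
e4 [7,8]: before
e5 [9,11]: before
e6 [10,13]: concurrent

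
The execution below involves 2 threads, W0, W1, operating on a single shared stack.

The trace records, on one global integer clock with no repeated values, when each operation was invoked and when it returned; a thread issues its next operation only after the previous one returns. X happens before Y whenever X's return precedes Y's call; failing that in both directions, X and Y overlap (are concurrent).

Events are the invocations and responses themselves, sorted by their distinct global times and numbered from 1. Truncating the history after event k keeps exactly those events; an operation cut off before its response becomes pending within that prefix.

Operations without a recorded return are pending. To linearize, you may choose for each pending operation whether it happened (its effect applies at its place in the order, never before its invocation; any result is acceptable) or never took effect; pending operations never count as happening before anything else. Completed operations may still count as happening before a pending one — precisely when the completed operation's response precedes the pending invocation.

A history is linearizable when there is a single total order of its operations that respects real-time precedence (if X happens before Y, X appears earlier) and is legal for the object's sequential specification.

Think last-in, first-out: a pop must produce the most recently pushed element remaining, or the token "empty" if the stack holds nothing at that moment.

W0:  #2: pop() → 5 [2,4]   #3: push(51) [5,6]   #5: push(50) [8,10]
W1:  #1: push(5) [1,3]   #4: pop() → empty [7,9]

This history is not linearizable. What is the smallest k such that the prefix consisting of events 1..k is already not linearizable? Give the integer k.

9

events 1..8 are linearizable, e.g. via #1, #2, #3:
1. #1 push(5), leaving stack <5>
2. #2 pop() → 5, leaving stack <>
3. #3 push(51), leaving stack <51>
include event 9 — #4 responding at 9 — and every candidate order breaks
no completion choice of the 1 pending operation (#5) rescues it — every subset was tried
for example #1, #2, #3, #4 (pending dropped) fails at step 4: #4 pop() → empty is not legal there
for example #2, #1, #3, #4 (pending dropped) fails at step 1: #2 pop() → 5 is not legal there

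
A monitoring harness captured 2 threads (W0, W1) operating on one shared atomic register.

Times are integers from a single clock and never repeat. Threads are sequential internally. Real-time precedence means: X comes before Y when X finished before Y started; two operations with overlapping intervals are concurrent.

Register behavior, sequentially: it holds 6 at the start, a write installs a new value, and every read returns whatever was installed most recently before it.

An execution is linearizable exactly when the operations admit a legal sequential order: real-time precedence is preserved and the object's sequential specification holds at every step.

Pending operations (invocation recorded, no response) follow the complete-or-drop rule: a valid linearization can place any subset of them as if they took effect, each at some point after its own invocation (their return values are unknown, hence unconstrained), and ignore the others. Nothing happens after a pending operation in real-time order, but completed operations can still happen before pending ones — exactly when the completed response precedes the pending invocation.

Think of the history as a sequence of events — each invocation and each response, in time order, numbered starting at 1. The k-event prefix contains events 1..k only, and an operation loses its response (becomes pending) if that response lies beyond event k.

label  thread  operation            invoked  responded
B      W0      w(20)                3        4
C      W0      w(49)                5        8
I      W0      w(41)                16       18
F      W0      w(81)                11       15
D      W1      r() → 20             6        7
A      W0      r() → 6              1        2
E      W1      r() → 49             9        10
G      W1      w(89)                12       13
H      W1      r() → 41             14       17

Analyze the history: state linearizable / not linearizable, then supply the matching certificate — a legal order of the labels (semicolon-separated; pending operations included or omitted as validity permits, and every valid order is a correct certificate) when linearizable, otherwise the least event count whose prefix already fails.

1. A r() → 6, leaving value 6
2. B w(20), leaving value 20
3. D r() → 20, leaving value 20
4. C w(49), leaving value 49
5. E r() → 49, leaving value 49
6. F w(81), leaving value 81
7. G w(89), leaving value 89
8. I w(41), leaving value 41
9. H r() → 41, leaving value 41

linearizable — witness: A; B; D; C; E; F; G; I; H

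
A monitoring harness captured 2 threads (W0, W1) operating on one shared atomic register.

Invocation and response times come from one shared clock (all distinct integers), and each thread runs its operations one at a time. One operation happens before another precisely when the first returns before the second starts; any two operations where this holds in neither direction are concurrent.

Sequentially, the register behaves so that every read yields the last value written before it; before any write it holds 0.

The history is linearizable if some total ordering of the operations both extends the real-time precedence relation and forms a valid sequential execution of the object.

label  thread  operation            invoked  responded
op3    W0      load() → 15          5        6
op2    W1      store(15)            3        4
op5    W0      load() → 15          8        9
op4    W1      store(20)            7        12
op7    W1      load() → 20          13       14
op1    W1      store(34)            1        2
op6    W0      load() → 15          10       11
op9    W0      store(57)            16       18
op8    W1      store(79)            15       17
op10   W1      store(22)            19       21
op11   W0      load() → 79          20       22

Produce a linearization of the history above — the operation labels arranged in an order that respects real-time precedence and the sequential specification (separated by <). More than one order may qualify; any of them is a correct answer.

op1 < op2 < op3 < op5 < op6 < op4 < op7 < op9 < op8 < op11 < op10

after step 1 (op1 store(34)): value 34
after step 2 (op2 store(15)): value 15
after step 3 (op3 load() → 15): value 15
after step 4 (op5 load() → 15): value 15
after step 5 (op6 load() → 15): value 15
after step 6 (op4 store(20)): value 20
after step 7 (op7 load() → 20): value 20
after step 8 (op9 store(57)): value 57
after step 9 (op8 store(79)): value 79
after step 10 (op11 load() → 79): value 79
after step 11 (op10 store(22)): value 22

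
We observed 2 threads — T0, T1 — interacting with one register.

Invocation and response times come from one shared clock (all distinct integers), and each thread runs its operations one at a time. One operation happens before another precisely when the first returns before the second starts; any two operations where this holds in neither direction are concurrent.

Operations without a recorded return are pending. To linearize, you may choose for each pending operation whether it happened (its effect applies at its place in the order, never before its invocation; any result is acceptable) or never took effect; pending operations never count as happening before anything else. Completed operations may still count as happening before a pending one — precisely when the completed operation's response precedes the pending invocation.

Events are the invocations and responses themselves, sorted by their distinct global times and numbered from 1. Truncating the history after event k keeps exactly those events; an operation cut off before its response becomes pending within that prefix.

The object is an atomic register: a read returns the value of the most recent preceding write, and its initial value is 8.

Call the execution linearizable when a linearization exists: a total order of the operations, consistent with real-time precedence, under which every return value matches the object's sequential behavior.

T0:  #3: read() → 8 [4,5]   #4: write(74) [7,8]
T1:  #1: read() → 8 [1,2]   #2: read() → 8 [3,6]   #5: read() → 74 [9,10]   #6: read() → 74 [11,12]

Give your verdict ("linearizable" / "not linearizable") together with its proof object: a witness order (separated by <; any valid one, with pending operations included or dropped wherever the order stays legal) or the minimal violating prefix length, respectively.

step 1: #1 read() → 8 — value 8
step 2: #2 read() → 8 — value 8
step 3: #3 read() → 8 — value 8
step 4: #4 write(74) — value 74
step 5: #5 read() → 74 — value 74
step 6: #6 read() → 74 — value 74

linearizable — witness: #1 < #2 < #3 < #4 < #5 < #6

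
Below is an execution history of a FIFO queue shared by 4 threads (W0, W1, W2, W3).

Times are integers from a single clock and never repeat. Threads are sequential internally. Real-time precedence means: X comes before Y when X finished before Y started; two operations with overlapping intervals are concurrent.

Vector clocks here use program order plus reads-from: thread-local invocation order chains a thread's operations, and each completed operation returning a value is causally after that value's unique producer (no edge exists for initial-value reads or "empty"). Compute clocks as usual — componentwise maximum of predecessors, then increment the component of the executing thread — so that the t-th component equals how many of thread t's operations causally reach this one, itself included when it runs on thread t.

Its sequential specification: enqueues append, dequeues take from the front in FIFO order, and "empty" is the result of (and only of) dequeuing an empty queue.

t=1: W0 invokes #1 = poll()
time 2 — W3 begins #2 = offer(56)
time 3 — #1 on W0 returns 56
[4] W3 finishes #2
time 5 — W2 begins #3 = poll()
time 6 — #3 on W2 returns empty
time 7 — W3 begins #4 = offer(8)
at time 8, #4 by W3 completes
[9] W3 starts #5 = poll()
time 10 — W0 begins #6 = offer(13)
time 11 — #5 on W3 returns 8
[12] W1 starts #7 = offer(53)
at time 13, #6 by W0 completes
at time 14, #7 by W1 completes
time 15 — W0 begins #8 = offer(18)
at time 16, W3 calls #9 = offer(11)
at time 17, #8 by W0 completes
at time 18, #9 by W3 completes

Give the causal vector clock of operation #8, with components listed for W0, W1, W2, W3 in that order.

#2 (invocation 2): nothing precedes it; W3's component alone gives (0, 0, 0, 1)
#3 (invocation 5): nothing precedes it; W2's component alone gives (0, 0, 1, 0)
#7 (invocation 12): nothing precedes it; W1's component alone gives (0, 1, 0, 0)
merge at #4 (invoked 7): VC(#2)=(0, 0, 0, 1), own-thread bump on W3 → (0, 0, 0, 2)
merge at #1 (invoked 1): VC(#2)=(0, 0, 0, 1), own-thread bump on W0 → (1, 0, 0, 1)
merge at #5 (invoked 9): VC(#4)=(0, 0, 0, 2), own-thread bump on W3 → (0, 0, 0, 3)
merge at #6 (invoked 10): VC(#1)=(1, 0, 0, 1), own-thread bump on W0 → (2, 0, 0, 1)
merge at #9 (invoked 16): VC(#5)=(0, 0, 0, 3), own-thread bump on W3 → (0, 0, 0, 4)
merge at #8 (invoked 15): VC(#6)=(2, 0, 0, 1), own-thread bump on W0 → (3, 0, 0, 1)
target: VC(#8) = (3, 0, 0, 1)

(3, 0, 0, 1)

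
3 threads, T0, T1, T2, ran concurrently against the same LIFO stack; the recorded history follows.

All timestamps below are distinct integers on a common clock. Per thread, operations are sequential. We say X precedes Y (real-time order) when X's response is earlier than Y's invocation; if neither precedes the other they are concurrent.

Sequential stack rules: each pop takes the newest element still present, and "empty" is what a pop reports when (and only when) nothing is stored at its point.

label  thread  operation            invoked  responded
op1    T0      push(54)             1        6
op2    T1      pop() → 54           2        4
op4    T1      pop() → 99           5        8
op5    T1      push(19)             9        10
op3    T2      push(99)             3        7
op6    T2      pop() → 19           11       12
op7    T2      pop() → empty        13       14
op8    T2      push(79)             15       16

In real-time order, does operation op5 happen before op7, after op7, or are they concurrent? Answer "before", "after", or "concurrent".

before

op5 spans [9,10], op7 spans [13,14]
resp(op5)=10 < inv(op7)=13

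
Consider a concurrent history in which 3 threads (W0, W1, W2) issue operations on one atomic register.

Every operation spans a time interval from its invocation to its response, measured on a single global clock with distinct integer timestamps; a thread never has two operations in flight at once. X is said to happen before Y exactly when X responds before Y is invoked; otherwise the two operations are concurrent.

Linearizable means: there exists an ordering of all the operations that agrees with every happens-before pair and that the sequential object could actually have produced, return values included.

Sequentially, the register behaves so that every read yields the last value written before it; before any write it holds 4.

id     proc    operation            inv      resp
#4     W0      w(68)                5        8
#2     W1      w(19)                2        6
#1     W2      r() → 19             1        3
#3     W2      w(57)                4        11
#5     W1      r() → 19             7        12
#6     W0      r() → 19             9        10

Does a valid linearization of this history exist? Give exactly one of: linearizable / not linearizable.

cut after 9 events: linearizable; cut after 10 events (#6 responds, time 10): not linearizable
no legal order exists: 3 real-time-consistent candidates over 4 completed atomic register operations, all rejected
no escape via the 2 pending operations (#3, #5): every completion choice fails
for example #1, #2, #4, #6 (pending dropped) fails at step 1: #1 r() → 19 is not legal there
for example #1, #4, #2, #6 (pending dropped) fails at step 1: #1 r() → 19 is not legal there

not linearizable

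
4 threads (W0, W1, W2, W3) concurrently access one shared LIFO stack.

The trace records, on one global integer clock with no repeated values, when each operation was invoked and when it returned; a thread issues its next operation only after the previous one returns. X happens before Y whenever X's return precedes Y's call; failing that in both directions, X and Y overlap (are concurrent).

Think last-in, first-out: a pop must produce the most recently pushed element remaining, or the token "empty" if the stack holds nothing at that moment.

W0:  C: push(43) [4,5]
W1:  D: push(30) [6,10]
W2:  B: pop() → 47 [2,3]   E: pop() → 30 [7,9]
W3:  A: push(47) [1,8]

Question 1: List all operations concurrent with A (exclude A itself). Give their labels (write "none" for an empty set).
B, C, D, E

concurrent with A ([1,8]): every op whose interval crosses 1..8
B [2,3]: concurrent
C [4,5]: concurrent
D [6,10]: concurrent
E [7,9]: concurrent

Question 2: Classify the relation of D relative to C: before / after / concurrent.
after

D spans [6,10], C spans [4,5]
resp(C)=5 < inv(D)=6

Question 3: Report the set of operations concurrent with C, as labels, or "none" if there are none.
A

C spans [4,5]; an op avoiding the whole window 4..5 is ordered, any other is concurrent
A [1,8]: concurrent
B [2,3]: before
D [6,10]: after
E [7,9]: after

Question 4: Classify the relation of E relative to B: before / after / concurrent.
after

E spans [7,9], B spans [2,3]
resp(B)=3 < inv(E)=7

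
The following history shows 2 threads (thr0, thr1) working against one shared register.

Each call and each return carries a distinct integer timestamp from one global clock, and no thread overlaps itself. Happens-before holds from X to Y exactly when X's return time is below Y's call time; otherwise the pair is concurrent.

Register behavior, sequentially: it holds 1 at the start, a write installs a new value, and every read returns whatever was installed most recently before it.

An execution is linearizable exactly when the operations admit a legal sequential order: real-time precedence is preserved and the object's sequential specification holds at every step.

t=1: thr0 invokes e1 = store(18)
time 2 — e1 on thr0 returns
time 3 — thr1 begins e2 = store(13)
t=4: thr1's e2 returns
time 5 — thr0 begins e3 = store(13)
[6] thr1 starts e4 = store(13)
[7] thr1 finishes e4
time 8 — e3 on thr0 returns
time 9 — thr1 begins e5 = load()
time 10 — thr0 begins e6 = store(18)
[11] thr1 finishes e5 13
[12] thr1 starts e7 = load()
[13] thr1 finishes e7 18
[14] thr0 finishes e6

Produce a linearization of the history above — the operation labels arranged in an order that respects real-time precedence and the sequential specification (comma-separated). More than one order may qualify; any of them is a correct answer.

1. e1 store(18), leaving value 18
2. e2 store(13), leaving value 13
3. e3 store(13), leaving value 13
4. e4 store(13), leaving value 13
5. e5 load() → 13, leaving value 13
6. e6 store(18), leaving value 18
7. e7 load() → 18, leaving value 18

e1, e2, e3, e4, e5, e6, e7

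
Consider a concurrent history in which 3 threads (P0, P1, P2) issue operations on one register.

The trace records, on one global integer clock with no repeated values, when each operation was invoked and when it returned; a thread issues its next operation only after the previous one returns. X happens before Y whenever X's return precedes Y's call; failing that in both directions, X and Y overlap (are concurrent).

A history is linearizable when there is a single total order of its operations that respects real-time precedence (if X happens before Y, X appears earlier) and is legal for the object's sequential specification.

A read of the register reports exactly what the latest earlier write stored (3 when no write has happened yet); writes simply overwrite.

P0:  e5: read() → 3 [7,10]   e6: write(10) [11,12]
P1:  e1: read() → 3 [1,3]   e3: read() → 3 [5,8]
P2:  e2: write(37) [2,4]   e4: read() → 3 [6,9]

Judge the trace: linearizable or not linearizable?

prefix check: 1..7 passes, 1..8 fails once e3's time-8 response joins
every one of the 2 real-time-consistent orders over 3 completed register ops fails the sequential spec
no escape via the 2 pending operations (e4, e5): every completion choice fails
take e1, e2, e3 (pending dropped): step 3 already fails, because e3 read() → 3 cannot occur there
take e2, e1, e3 (pending dropped): step 2 already fails, because e1 read() → 3 cannot occur there

not linearizable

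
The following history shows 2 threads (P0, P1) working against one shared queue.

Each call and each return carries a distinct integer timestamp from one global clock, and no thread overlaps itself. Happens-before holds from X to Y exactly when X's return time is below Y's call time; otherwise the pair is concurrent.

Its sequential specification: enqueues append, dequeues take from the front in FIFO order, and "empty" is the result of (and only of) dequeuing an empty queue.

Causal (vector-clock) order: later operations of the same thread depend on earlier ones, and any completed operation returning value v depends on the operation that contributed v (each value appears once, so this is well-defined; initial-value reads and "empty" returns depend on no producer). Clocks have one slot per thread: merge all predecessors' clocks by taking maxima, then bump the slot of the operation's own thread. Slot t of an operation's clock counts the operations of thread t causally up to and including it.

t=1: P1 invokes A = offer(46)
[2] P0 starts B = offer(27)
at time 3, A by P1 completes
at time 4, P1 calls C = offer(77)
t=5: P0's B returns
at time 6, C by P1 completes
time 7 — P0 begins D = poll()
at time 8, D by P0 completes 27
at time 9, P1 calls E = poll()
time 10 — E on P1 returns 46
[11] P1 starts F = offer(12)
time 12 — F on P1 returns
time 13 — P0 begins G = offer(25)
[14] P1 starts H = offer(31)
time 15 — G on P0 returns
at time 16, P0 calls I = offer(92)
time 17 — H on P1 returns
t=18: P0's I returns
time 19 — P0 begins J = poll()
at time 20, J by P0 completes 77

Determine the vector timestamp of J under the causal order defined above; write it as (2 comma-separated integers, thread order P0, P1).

(5, 2)

A, invoked 1, has no incoming edges; only P1's bump applies → (0, 1)
B, invoked 2, has no incoming edges; only P0's bump applies → (1, 0)
merge at C (invoked 4): VC(A)=(0, 1), own-thread bump on P1 → (0, 2)
merge at D (invoked 7): VC(B)=(1, 0), own-thread bump on P0 → (2, 0)
merge at E (invoked 9): VC(A)=(0, 1), VC(C)=(0, 2), own-thread bump on P1 → (0, 3)
merge at G (invoked 13): VC(D)=(2, 0), own-thread bump on P0 → (3, 0)
merge at F (invoked 11): VC(E)=(0, 3), own-thread bump on P1 → (0, 4)
merge at I (invoked 16): VC(G)=(3, 0), own-thread bump on P0 → (4, 0)
merge at H (invoked 14): VC(F)=(0, 4), own-thread bump on P1 → (0, 5)
merge at J (invoked 19): VC(C)=(0, 2), VC(I)=(4, 0), own-thread bump on P0 → (5, 2)
target: VC(J) = (5, 2)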